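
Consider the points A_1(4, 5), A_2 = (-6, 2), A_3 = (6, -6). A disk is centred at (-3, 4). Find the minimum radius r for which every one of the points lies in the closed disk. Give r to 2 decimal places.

The required radius is the distance from (-3, 4) to the farthest point.
Squared distances: 50, 13, 181.
Maximum is 181, attained at A_3.
r = √181 ≈ 13.45.

13.45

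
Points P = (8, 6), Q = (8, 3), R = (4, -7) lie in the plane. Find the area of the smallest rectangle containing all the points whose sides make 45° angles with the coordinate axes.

76.5

In coordinates u = x + y, v = x − y the rectangle is axis-aligned; the map (x,y)→(u,v) scales areas by 2.
u-values: 14, 11, -3; range = 14 − (-3) = 17.
v-values: 2, 5, 11; range = 11 − 2 = 9.
Area = (17 × 9) / 2 = 76.5.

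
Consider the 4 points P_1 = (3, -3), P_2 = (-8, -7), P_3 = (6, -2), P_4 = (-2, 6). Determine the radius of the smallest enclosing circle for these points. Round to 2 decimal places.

7.92

By Welzl's lemma the MEC is supported by two points (diametrically opposite) or three points (on a circumcircle).
The minimum enclosing circle is determined by three boundary points: P_2, P_3, P_4.
Their circumcentre is (-73/38, -73/38) with r² = 45305/722.
The farthest remaining point P_1 is at distance² 18325/722 ≤ 45305/722.
r = √(45305/722) ≈ 7.92.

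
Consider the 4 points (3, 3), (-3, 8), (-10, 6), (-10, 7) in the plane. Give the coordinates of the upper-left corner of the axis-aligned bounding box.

x-range [-10, 3], y-range [3, 8].
The upper-left corner is (-10, 8).

(-10, 8)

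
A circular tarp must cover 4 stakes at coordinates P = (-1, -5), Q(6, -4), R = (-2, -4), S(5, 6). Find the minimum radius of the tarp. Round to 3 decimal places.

The minimum enclosing circle of a finite set is fixed by two of the points (as a diameter) or three (as a circumcircle).
The farthest pair is P–S with squared distance 157. The circle on this segment as diameter has centre (2, 0.5) and r² = 157/4 = 39.25.
Check Q: distance² to centre = 36.25 ≤ 39.25, so it lies inside.
All remaining points lie in this disk, and no smaller disk contains both endpoints, so this is the minimum enclosing circle.
r = √(39.25) ≈ 6.265.

6.265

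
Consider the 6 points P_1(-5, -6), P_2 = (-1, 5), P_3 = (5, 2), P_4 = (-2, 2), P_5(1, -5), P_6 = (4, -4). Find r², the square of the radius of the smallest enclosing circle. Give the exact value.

28085/676

The minimum enclosing circle of a finite set is fixed by two of the points (as a diameter) or three (as a circumcircle).
The minimum enclosing circle is determined by three boundary points: P_1, P_2, P_3.
Their circumcentre is (-6/13, -37/26) with r² = 28085/676.
The farthest remaining point P_6 is at distance² 17945/676 ≤ 28085/676.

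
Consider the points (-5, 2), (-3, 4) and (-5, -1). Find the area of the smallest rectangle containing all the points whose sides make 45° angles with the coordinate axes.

10.5

In coordinates u = x + y, v = x − y the rectangle is axis-aligned; the map (x,y)→(u,v) scales areas by 2.
u-values: -3, 1, -6; range = 1 − (-6) = 7.
v-values: -7, -7, -4; range = -4 − (-7) = 3.
Area = (7 × 3) / 2 = 10.5.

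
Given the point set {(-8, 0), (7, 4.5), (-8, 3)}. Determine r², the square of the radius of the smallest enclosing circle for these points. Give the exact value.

Call the three points A, B, C in the order given.
Side lengths²: AB² = 245.25, AC² = 9, BC² = 227.25.
Since AB² = 245.25 ≥ 227.25 + 9 = 236.25, the angle opposite AB is not acute, so the smallest enclosing circle has AB as diameter.
Centre = midpoint of AB = (-0.5, 2.25), r² = 245.25/4 = 61.3125.

61.3125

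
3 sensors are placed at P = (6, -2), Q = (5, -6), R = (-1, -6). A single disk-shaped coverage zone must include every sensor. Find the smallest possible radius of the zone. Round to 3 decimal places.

Side lengths²: PQ² = 17, PR² = 65, QR² = 36.
Since PR² = 65 ≥ 36 + 17 = 53, the angle opposite PR is not acute, so the smallest enclosing circle has PR as diameter.
Centre = midpoint of PR = (2.5, -4), r² = 65/4 = 16.25.
r = √(16.25) ≈ 4.031.

4.031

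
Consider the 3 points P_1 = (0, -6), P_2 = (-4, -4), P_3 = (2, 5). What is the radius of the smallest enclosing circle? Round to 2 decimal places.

5.63

Side lengths²: P_1P_2² = 20, P_1P_3² = 125, P_2P_3² = 117.
Since P_1P_3² = 125 < 117 + 20 = 137, the triangle is acute, so the smallest enclosing circle is the circumcircle.
Circumcentre = (0.3125, -0.375), r² = 31.73828125.
r = √(31.73828125) ≈ 5.63.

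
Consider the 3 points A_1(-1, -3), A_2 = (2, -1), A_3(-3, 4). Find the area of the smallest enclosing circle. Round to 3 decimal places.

Side lengths²: A_1A_2² = 13, A_1A_3² = 53, A_2A_3² = 50.
Since A_1A_3² = 53 < 50 + 13 = 63, the triangle is acute, so the smallest enclosing circle is the circumcircle.
Circumcentre = (-1.3, 0.7), r² = 13.78.
Area = π·r² = π·13.78 ≈ 43.291.

43.291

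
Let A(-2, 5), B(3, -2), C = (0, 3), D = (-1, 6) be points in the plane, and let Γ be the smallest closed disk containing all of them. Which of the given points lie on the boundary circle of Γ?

The minimum enclosing circle of a finite set is fixed by two of the points (as a diameter) or three (as a circumcircle).
The farthest pair is B–D with squared distance 80. The circle on this segment as diameter has centre (1, 2) and r² = 80/4 = 20.
Check A: distance² to centre = 18 ≤ 20, so it lies inside.
All remaining points lie in this disk, and no smaller disk contains both endpoints, so this is the minimum enclosing circle.
The points at distance exactly r from the centre are B, D — 2 points.

B, D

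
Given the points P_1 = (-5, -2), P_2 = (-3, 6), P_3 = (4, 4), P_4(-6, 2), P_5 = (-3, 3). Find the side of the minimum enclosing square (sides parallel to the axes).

10

The bounding box has width 10 and height 8.
An axis-aligned square enclosing the set must have side ≥ max(width, height).
So the minimum side is max(10, 8) = 10.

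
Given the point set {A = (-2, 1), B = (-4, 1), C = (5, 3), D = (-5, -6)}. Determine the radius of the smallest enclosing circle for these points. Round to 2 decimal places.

The farthest pair is C–D with squared distance 181. The circle on this segment as diameter has centre (0, -1.5) and r² = 181/4 = 45.25.
Check A: distance² to centre = 10.25 ≤ 45.25, so it lies inside.
All remaining points lie in this disk, and no smaller disk contains both endpoints, so this is the minimum enclosing circle.
r = √(45.25) ≈ 6.73.

6.73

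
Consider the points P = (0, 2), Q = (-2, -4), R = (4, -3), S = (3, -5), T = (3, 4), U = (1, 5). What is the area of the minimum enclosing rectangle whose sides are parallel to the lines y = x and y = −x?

78

In coordinates u = x + y, v = x − y the rectangle is axis-aligned; the map (x,y)→(u,v) scales areas by 2.
u-values: 2, -6, 1, -2, 7, 6; range = 7 − (-6) = 13.
v-values: -2, 2, 7, 8, -1, -4; range = 8 − (-4) = 12.
Area = (13 × 12) / 2 = 78.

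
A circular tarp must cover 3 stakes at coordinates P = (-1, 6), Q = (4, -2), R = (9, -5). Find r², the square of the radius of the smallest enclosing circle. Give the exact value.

Side lengths²: PQ² = 89, PR² = 221, QR² = 34.
Since PR² = 221 ≥ 89 + 34 = 123, the angle opposite PR is not acute, so the smallest enclosing circle has PR as diameter.
Centre = midpoint of PR = (4, 0.5), r² = 221/4 = 55.25.

55.25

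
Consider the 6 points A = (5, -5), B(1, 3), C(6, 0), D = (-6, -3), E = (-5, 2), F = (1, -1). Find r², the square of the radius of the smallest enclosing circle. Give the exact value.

The farthest pair is C–D with squared distance 153. The circle on this segment as diameter has centre (0, -1.5) and r² = 153/4 = 38.25.
Check A: distance² to centre = 37.25 ≤ 38.25, so it lies inside.
All remaining points lie in this disk, and no smaller disk contains both endpoints, so this is the minimum enclosing circle.

38.25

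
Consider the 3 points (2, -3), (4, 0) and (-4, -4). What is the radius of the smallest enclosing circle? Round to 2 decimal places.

4.47

Call the three points A, B, C in the order given.
Side lengths²: AB² = 13, AC² = 37, BC² = 80.
Since BC² = 80 ≥ 37 + 13 = 50, the angle opposite BC is not acute, so the smallest enclosing circle has BC as diameter.
Centre = midpoint of BC = (0, -2), r² = 80/4 = 20.
r = √20 ≈ 4.47.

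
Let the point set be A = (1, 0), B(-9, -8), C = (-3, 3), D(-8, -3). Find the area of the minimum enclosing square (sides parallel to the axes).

The bounding box has width 10 and height 11.
An axis-aligned square enclosing the set must have side ≥ max(width, height).
So the minimum side is max(10, 11) = 11.
Area = 11² = 121.

121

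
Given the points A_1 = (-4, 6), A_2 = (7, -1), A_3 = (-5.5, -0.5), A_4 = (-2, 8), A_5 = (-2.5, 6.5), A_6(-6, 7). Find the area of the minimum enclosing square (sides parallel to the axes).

169

The bounding box has width 13 and height 9.
An axis-aligned square enclosing the set must have side ≥ max(width, height).
So the minimum side is max(13, 9) = 13.
Area = 13² = 169.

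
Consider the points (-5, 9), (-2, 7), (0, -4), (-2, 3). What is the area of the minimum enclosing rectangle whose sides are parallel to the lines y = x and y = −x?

In coordinates u = x + y, v = x − y the rectangle is axis-aligned; the map (x,y)→(u,v) scales areas by 2.
u-values: 4, 5, -4, 1; range = 5 − (-4) = 9.
v-values: -14, -9, 4, -5; range = 4 − (-14) = 18.
Area = (9 × 18) / 2 = 81.

81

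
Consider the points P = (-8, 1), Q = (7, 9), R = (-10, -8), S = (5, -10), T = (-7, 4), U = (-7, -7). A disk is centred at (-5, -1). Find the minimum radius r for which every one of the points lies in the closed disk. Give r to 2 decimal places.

15.62

The required radius is the distance from (-5, -1) to the farthest point.
Squared distances: 13, 244, 74, 181, 29, 40.
Maximum is 244, attained at Q.
r = √244 ≈ 15.62.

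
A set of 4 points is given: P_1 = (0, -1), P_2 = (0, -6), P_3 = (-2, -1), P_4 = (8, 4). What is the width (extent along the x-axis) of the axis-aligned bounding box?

max x = 8, min x = -2, so width = 10.

10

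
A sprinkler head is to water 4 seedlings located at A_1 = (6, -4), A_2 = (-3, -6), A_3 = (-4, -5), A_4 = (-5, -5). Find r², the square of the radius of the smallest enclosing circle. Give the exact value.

The farthest pair is A_1–A_4 with squared distance 122. The circle on this segment as diameter has centre (0.5, -4.5) and r² = 122/4 = 30.5.
Check A_2: distance² to centre = 14.5 ≤ 30.5, so it lies inside.
All remaining points lie in this disk, and no smaller disk contains both endpoints, so this is the minimum enclosing circle.

30.5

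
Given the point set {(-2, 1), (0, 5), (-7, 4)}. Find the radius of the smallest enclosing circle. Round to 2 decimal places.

3.55

Call the three points A, B, C in the order given.
Side lengths²: AB² = 20, AC² = 34, BC² = 50.
Since BC² = 50 < 34 + 20 = 54, the triangle is acute, so the smallest enclosing circle is the circumcircle.
Circumcentre = (-45/13, 55/13), r² = 2125/169.
r = √(2125/169) ≈ 3.55.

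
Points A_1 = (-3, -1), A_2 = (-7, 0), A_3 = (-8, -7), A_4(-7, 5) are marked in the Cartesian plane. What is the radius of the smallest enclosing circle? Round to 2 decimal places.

6.02

A smallest enclosing disk is always determined by at most three of the input points on its boundary.
The farthest pair is A_3–A_4 with squared distance 145. The circle on this segment as diameter has centre (-7.5, -1) and r² = 145/4 = 36.25.
Check A_1: distance² to centre = 20.25 ≤ 36.25, so it lies inside.
All remaining points lie in this disk, and no smaller disk contains both endpoints, so this is the minimum enclosing circle.
r = √(36.25) ≈ 6.02.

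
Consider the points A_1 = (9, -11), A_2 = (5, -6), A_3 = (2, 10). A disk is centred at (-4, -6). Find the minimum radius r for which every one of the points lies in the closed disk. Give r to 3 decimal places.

The required radius is the distance from (-4, -6) to the farthest point.
Squared distances: 194, 81, 292.
Maximum is 292, attained at A_3.
r = √292 ≈ 17.088.

17.088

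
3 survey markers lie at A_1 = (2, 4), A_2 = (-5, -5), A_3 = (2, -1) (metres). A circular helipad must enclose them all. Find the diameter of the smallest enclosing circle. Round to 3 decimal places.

Side lengths²: A_1A_2² = 130, A_1A_3² = 25, A_2A_3² = 65.
Since A_1A_2² = 130 ≥ 65 + 25 = 90, the angle opposite A_1A_2 is not acute, so the smallest enclosing circle has A_1A_2 as diameter.
Centre = midpoint of A_1A_2 = (-1.5, -0.5), r² = 130/4 = 32.5.
Diameter = 2r = 2√(32.5) ≈ 11.402.

11.402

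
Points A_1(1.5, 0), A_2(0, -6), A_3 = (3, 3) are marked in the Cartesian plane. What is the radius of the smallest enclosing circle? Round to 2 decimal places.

Side lengths²: A_1A_2² = 38.25, A_1A_3² = 11.25, A_2A_3² = 90.
Since A_2A_3² = 90 ≥ 38.25 + 11.25 = 49.5, the angle opposite A_2A_3 is not acute, so the smallest enclosing circle has A_2A_3 as diameter.
Centre = midpoint of A_2A_3 = (1.5, -1.5), r² = 90/4 = 22.5.
r = √(22.5) ≈ 4.74.

4.74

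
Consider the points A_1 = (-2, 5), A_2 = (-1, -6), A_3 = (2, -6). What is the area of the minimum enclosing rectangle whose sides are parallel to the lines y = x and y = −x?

75

In coordinates u = x + y, v = x − y the rectangle is axis-aligned; the map (x,y)→(u,v) scales areas by 2.
u-values: 3, -7, -4; range = 3 − (-7) = 10.
v-values: -7, 5, 8; range = 8 − (-7) = 15.
Area = (10 × 15) / 2 = 75.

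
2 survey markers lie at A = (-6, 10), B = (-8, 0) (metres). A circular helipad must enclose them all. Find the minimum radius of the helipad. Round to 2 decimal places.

5.10

The smallest circle enclosing two points has them as diameter endpoints.
Centre = midpoint = (-7, 5); r² = |AB|²/4 = 104/4 = 26.
r = √26 ≈ 5.10.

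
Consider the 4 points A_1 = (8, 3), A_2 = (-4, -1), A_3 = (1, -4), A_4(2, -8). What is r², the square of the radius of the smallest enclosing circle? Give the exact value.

66725/1458

The minimum enclosing circle of a finite set is fixed by two of the points (as a diameter) or three (as a circumcircle).
The minimum enclosing circle is determined by three boundary points: A_1, A_2, A_4.
Their circumcentre is (149/54, -23/18) with r² = 66725/1458.
The farthest remaining point A_3 is at distance² 15317/1458 ≤ 66725/1458.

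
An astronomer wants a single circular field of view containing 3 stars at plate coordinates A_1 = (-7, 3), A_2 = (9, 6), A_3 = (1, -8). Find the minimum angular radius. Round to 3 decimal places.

8.926

Side lengths²: A_1A_2² = 265, A_1A_3² = 185, A_2A_3² = 260.
Since A_1A_2² = 265 < 260 + 185 = 445, the triangle is acute, so the smallest enclosing circle is the circumcircle.
Circumcentre = (1.675, 0.9), r² = 79.665625.
r = √(79.665625) ≈ 8.926.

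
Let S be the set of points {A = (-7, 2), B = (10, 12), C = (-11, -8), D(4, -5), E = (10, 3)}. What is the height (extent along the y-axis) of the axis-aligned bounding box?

20

max y = 12, min y = -8, so height = 20.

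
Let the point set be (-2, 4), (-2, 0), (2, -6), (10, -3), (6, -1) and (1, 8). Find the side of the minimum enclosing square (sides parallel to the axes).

The bounding box has width 12 and height 14.
An axis-aligned square enclosing the set must have side ≥ max(width, height).
So the minimum side is max(12, 14) = 14.

14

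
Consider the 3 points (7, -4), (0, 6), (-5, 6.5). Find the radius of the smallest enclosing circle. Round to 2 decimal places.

7.97

Call the three points A, B, C in the order given.
Side lengths²: AB² = 149, AC² = 254.25, BC² = 25.25.
Since AC² = 254.25 ≥ 149 + 25.25 = 174.25, the angle opposite AC is not acute, so the smallest enclosing circle has AC as diameter.
Centre = midpoint of AC = (1, 1.25), r² = 254.25/4 = 63.5625.
r = √(63.5625) ≈ 7.97.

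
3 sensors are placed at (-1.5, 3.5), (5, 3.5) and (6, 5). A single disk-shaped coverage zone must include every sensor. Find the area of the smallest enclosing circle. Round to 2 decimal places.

45.95

Call the three points A, B, C in the order given.
Side lengths²: AB² = 42.25, AC² = 58.5, BC² = 3.25.
Since AC² = 58.5 ≥ 42.25 + 3.25 = 45.5, the angle opposite AC is not acute, so the smallest enclosing circle has AC as diameter.
Centre = midpoint of AC = (2.25, 4.25), r² = 58.5/4 = 14.625.
Area = π·r² = π·14.625 ≈ 45.95.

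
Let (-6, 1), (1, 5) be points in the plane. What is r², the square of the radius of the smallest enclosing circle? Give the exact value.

The smallest circle enclosing two points has them as diameter endpoints.
Centre = midpoint = (-2.5, 3); r² = |(-6, 1)−(1, 5)|²/4 = 65/4 = 16.25.

16.25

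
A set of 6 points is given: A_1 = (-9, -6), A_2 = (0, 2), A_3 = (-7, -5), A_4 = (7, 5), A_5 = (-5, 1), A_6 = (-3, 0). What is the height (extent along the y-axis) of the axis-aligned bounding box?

11

max y = 5, min y = -6, so height = 11.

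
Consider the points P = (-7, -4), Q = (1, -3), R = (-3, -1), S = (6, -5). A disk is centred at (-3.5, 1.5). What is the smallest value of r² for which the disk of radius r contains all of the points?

132.5

The required radius is the distance from (-3.5, 1.5) to the farthest point.
Squared distances: 42.5, 40.5, 6.5, 132.5.
Maximum is 132.5, attained at S.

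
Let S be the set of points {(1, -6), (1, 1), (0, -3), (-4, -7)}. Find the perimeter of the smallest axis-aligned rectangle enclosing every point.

26

Width = max x − min x = 1 − (-4) = 5.
Height = max y − min y = 1 − (-7) = 8.
Perimeter = 2(5 + 8) = 26.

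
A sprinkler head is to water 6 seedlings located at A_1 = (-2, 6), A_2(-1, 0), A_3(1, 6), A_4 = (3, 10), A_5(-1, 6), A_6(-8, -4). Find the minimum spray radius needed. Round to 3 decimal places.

The farthest pair is A_4–A_6 with squared distance 317. The circle on this segment as diameter has centre (-2.5, 3) and r² = 317/4 = 79.25.
Check A_1: distance² to centre = 9.25 ≤ 79.25, so it lies inside.
All remaining points lie in this disk, and no smaller disk contains both endpoints, so this is the minimum enclosing circle.
r = √(79.25) ≈ 8.902.

8.902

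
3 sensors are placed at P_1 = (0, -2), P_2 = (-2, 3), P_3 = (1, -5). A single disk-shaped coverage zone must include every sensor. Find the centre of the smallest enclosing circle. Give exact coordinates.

Side lengths²: P_1P_2² = 29, P_1P_3² = 10, P_2P_3² = 73.
Since P_2P_3² = 73 ≥ 29 + 10 = 39, the angle opposite P_2P_3 is not acute, so the smallest enclosing circle has P_2P_3 as diameter.
Centre = midpoint of P_2P_3 = (-0.5, -1), r² = 73/4 = 18.25.
Centre = (-0.5, -1).

(-0.5, -1)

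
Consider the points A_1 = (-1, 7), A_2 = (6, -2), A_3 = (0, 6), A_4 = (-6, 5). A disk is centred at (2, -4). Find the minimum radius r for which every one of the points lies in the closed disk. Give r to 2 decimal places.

The required radius is the distance from (2, -4) to the farthest point.
Squared distances: 130, 20, 104, 145.
Maximum is 145, attained at A_4.
r = √145 ≈ 12.04.

12.04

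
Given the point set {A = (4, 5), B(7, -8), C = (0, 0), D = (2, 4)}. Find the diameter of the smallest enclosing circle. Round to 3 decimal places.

13.342

By Welzl's lemma the MEC is supported by two points (diametrically opposite) or three points (on a circumcircle).
The farthest pair is A–B with squared distance 178. The circle on this segment as diameter has centre (5.5, -1.5) and r² = 178/4 = 44.5.
Check C: distance² to centre = 32.5 ≤ 44.5, so it lies inside.
All remaining points lie in this disk, and no smaller disk contains both endpoints, so this is the minimum enclosing circle.
Diameter = 2r = 2√(44.5) ≈ 13.342.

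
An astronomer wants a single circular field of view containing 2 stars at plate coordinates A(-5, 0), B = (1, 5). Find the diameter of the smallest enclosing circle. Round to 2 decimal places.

7.81

The smallest circle enclosing two points has them as diameter endpoints.
Centre = midpoint = (-2, 2.5); r² = |AB|²/4 = 61/4 = 15.25.
Diameter = 2r = 2√(15.25) ≈ 7.81.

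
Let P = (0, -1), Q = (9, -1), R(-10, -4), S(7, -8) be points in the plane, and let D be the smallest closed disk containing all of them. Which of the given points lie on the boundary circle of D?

Q, R

The farthest pair is Q–R with squared distance 370. The circle on this segment as diameter has centre (-0.5, -2.5) and r² = 370/4 = 92.5.
Check P: distance² to centre = 2.5 ≤ 92.5, so it lies inside.
All remaining points lie in this disk, and no smaller disk contains both endpoints, so this is the minimum enclosing circle.
The points at distance exactly r from the centre are Q, R — 2 points.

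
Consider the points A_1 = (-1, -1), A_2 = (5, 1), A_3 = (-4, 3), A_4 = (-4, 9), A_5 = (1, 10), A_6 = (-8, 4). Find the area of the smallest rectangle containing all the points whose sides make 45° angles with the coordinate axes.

In coordinates u = x + y, v = x − y the rectangle is axis-aligned; the map (x,y)→(u,v) scales areas by 2.
u-values: -2, 6, -1, 5, 11, -4; range = 11 − (-4) = 15.
v-values: 0, 4, -7, -13, -9, -12; range = 4 − (-13) = 17.
Area = (15 × 17) / 2 = 127.5.

127.5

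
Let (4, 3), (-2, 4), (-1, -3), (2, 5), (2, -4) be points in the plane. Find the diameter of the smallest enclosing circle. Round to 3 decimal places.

9.220

The minimum enclosing circle of a finite set is fixed by two of the points (as a diameter) or three (as a circumcircle).
The minimum enclosing circle is determined by three boundary points: (-2, 4), (2, 5), (2, -4).
Their circumcentre is (1, 0.5) with r² = 21.25.
The farthest remaining point (-1, -3) is at distance² 16.25 ≤ 21.25.
Diameter = 2r = 2√(21.25) ≈ 9.220.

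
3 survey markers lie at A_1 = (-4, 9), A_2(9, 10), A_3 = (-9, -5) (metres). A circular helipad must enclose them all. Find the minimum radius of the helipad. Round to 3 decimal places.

11.715

Side lengths²: A_1A_2² = 170, A_1A_3² = 221, A_2A_3² = 549.
Since A_2A_3² = 549 ≥ 221 + 170 = 391, the angle opposite A_2A_3 is not acute, so the smallest enclosing circle has A_2A_3 as diameter.
Centre = midpoint of A_2A_3 = (0, 2.5), r² = 549/4 = 137.25.
r = √(137.25) ≈ 11.715.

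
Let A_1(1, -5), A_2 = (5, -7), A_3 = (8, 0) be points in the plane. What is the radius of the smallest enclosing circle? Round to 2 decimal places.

Side lengths²: A_1A_2² = 20, A_1A_3² = 74, A_2A_3² = 58.
Since A_1A_3² = 74 < 58 + 20 = 78, the triangle is acute, so the smallest enclosing circle is the circumcircle.
Circumcentre = (79/17, -46/17), r² = 5365/289.
r = √(5365/289) ≈ 4.31.

4.31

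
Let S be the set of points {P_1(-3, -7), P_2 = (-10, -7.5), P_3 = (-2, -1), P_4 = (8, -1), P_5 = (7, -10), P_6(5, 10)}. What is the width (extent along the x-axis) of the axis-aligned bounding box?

18

max x = 8, min x = -10, so width = 18.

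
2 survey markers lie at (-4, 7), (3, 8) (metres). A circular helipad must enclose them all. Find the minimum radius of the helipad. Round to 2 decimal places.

3.54

The smallest circle enclosing two points has them as diameter endpoints.
Centre = midpoint = (-0.5, 7.5); r² = |(-4, 7)−(3, 8)|²/4 = 50/4 = 12.5.
r = √(12.5) ≈ 3.54.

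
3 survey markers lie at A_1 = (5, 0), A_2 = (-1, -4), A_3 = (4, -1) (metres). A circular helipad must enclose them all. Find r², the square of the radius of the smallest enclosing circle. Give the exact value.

Side lengths²: A_1A_2² = 52, A_1A_3² = 2, A_2A_3² = 34.
Since A_1A_2² = 52 ≥ 34 + 2 = 36, the angle opposite A_1A_2 is not acute, so the smallest enclosing circle has A_1A_2 as diameter.
Centre = midpoint of A_1A_2 = (2, -2), r² = 52/4 = 13.

13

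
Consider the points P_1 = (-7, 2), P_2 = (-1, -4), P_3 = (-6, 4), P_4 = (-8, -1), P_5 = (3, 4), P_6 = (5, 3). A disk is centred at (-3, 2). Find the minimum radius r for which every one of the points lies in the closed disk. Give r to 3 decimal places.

8.062

The required radius is the distance from (-3, 2) to the farthest point.
Squared distances: 16, 40, 13, 34, 40, 65.
Maximum is 65, attained at P_6.
r = √65 ≈ 8.062.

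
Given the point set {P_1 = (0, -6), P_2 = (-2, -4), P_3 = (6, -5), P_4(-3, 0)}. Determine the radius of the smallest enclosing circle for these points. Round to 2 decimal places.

5.15

By Welzl's lemma the MEC is supported by two points (diametrically opposite) or three points (on a circumcircle).
The farthest pair is P_3–P_4 with squared distance 106. The circle on this segment as diameter has centre (1.5, -2.5) and r² = 106/4 = 26.5.
Check P_1: distance² to centre = 14.5 ≤ 26.5, so it lies inside.
All remaining points lie in this disk, and no smaller disk contains both endpoints, so this is the minimum enclosing circle.
r = √(26.5) ≈ 5.15.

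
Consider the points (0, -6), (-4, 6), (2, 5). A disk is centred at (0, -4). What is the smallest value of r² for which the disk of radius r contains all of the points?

116

The required radius is the distance from (0, -4) to the farthest point.
Squared distances: 4, 116, 85.
Maximum is 116, attained at (-4, 6).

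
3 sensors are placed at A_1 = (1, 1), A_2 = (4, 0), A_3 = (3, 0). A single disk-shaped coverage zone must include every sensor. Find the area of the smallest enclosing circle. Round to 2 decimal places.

Side lengths²: A_1A_2² = 10, A_1A_3² = 5, A_2A_3² = 1.
Since A_1A_2² = 10 ≥ 5 + 1 = 6, the angle opposite A_1A_2 is not acute, so the smallest enclosing circle has A_1A_2 as diameter.
Centre = midpoint of A_1A_2 = (2.5, 0.5), r² = 10/4 = 2.5.
Area = π·r² = π·2.5 ≈ 7.85.

7.85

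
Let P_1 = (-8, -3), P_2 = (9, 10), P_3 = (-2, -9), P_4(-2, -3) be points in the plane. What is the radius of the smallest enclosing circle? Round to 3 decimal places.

11.074

By Welzl's lemma the MEC is supported by two points (diametrically opposite) or three points (on a circumcircle).
The minimum enclosing circle is determined by three boundary points: P_1, P_2, P_3.
Their circumcentre is (67/30, 37/30) with r² = 55189/450.
The farthest remaining point P_4 is at distance² 16129/450 ≤ 55189/450.
r = √(55189/450) ≈ 11.074.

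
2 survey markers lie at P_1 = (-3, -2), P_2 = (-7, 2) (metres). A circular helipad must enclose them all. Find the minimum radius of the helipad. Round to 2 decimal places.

The smallest circle enclosing two points has them as diameter endpoints.
Centre = midpoint = (-5, 0); r² = |P_1P_2|²/4 = 32/4 = 8.
r = √8 ≈ 2.83.

2.83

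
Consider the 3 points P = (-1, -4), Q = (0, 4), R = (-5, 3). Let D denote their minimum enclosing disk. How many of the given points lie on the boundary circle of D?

3

Side lengths²: PQ² = 65, PR² = 65, QR² = 26.
Since PR² = 65 < 65 + 26 = 91, the triangle is acute, so the smallest enclosing circle is the circumcircle.
Circumcentre = (-11/6, 1/6), r² = 325/18.
The points at distance exactly r from the centre are P, Q, R — 3 points.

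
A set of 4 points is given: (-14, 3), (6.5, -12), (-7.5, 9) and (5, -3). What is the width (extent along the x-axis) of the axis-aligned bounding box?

max x = 6.5, min x = -14, so width = 20.5.

20.5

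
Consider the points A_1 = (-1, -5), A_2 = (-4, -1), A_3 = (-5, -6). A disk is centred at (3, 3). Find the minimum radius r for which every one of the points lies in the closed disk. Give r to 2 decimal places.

The required radius is the distance from (3, 3) to the farthest point.
Squared distances: 80, 65, 145.
Maximum is 145, attained at A_3.
r = √145 ≈ 12.04.

12.04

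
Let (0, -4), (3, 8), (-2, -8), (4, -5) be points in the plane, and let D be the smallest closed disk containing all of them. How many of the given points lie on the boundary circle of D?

2

The minimum enclosing circle of a finite set is fixed by two of the points (as a diameter) or three (as a circumcircle).
The farthest pair is (3, 8)–(-2, -8) with squared distance 281. The circle on this segment as diameter has centre (0.5, 0) and r² = 281/4 = 70.25.
Check (0, -4): distance² to centre = 16.25 ≤ 70.25, so it lies inside.
All remaining points lie in this disk, and no smaller disk contains both endpoints, so this is the minimum enclosing circle.
The points at distance exactly r from the centre are (3, 8), (-2, -8) — 2 points.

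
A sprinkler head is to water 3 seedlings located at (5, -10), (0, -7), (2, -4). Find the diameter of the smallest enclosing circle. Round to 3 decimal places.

Call the three points A, B, C in the order given.
Side lengths²: AB² = 34, AC² = 45, BC² = 13.
Since AC² = 45 < 34 + 13 = 47, the triangle is acute, so the smallest enclosing circle is the circumcircle.
Circumcentre = (47/14, -99/14), r² = 1105/98.
Diameter = 2r = 2√(1105/98) ≈ 6.716.

6.716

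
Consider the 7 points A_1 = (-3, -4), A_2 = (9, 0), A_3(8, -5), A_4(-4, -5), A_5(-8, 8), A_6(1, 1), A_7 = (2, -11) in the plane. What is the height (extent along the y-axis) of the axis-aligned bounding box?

19

max y = 8, min y = -11, so height = 19.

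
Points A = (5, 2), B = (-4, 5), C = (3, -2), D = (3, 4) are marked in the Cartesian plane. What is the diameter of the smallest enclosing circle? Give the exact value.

The minimum enclosing circle is determined by three boundary points: A, B, C.
Their circumcentre is (0, 2) with r² = 25.
The farthest remaining point D is at distance² 13 ≤ 25.
Diameter = 2r = 2√25 = 10.

10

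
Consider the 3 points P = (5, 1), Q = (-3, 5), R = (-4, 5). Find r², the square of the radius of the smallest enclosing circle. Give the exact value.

24.25

Side lengths²: PQ² = 80, PR² = 97, QR² = 1.
Since PR² = 97 ≥ 80 + 1 = 81, the angle opposite PR is not acute, so the smallest enclosing circle has PR as diameter.
Centre = midpoint of PR = (0.5, 3), r² = 97/4 = 24.25.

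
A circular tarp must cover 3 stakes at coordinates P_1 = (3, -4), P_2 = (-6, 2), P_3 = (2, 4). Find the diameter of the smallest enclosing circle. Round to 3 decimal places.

10.896

Side lengths²: P_1P_2² = 117, P_1P_3² = 65, P_2P_3² = 68.
Since P_1P_2² = 117 < 68 + 65 = 133, the triangle is acute, so the smallest enclosing circle is the circumcircle.
Circumcentre = (-25/22, -5/11), r² = 14365/484.
Diameter = 2r = 2√(14365/484) ≈ 10.896.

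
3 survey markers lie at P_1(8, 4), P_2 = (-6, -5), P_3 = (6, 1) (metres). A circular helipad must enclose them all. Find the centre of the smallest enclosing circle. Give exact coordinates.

Side lengths²: P_1P_2² = 277, P_1P_3² = 13, P_2P_3² = 180.
Since P_1P_2² = 277 ≥ 180 + 13 = 193, the angle opposite P_1P_2 is not acute, so the smallest enclosing circle has P_1P_2 as diameter.
Centre = midpoint of P_1P_2 = (1, -0.5), r² = 277/4 = 69.25.
Centre = (1, -0.5).

(1, -0.5)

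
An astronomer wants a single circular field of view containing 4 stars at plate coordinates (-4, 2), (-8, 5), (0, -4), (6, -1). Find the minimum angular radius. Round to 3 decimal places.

7.616

The minimum enclosing circle of a finite set is fixed by two of the points (as a diameter) or three (as a circumcircle).
The farthest pair is (-8, 5)–(6, -1) with squared distance 232. The circle on this segment as diameter has centre (-1, 2) and r² = 232/4 = 58.
Check (-4, 2): distance² to centre = 9 ≤ 58, so it lies inside.
All remaining points lie in this disk, and no smaller disk contains both endpoints, so this is the minimum enclosing circle.
r = √58 ≈ 7.616.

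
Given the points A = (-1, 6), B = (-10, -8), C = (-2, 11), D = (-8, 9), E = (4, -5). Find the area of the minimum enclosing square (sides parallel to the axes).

361

The bounding box has width 14 and height 19.
An axis-aligned square enclosing the set must have side ≥ max(width, height).
So the minimum side is max(14, 19) = 19.
Area = 19² = 361.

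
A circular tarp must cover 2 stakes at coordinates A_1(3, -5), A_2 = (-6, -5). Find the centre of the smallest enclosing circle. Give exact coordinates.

(-1.5, -5)

The smallest circle enclosing two points has them as diameter endpoints.
Centre = midpoint = (-1.5, -5); r² = |A_1A_2|²/4 = 81/4 = 20.25.
Centre = (-1.5, -5).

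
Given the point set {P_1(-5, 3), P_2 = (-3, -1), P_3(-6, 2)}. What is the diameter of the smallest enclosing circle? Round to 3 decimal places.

4.472

Side lengths²: P_1P_2² = 20, P_1P_3² = 2, P_2P_3² = 18.
Since P_1P_2² = 20 ≥ 18 + 2 = 20, the angle opposite P_1P_2 is not acute, so the smallest enclosing circle has P_1P_2 as diameter.
Centre = midpoint of P_1P_2 = (-4, 1), r² = 20/4 = 5.
Diameter = 2r = 2√5 ≈ 4.472.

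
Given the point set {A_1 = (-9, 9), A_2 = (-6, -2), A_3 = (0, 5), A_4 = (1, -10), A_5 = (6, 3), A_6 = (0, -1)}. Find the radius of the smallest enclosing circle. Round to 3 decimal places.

A smallest enclosing disk is always determined by at most three of the input points on its boundary.
The farthest pair is A_1–A_4 with squared distance 461. The circle on this segment as diameter has centre (-4, -0.5) and r² = 461/4 = 115.25.
Check A_2: distance² to centre = 6.25 ≤ 115.25, so it lies inside.
All remaining points lie in this disk, and no smaller disk contains both endpoints, so this is the minimum enclosing circle.
r = √(115.25) ≈ 10.735.

10.735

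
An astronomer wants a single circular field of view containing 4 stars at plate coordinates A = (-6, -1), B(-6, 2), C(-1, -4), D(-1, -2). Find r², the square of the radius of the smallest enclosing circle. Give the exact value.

By Welzl's lemma the MEC is supported by two points (diametrically opposite) or three points (on a circumcircle).
The farthest pair is B–C with squared distance 61. The circle on this segment as diameter has centre (-3.5, -1) and r² = 61/4 = 15.25.
Check A: distance² to centre = 6.25 ≤ 15.25, so it lies inside.
All remaining points lie in this disk, and no smaller disk contains both endpoints, so this is the minimum enclosing circle.

15.25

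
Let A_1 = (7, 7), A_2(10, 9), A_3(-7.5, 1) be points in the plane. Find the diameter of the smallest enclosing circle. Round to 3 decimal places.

Side lengths²: A_1A_2² = 13, A_1A_3² = 246.25, A_2A_3² = 370.25.
Since A_2A_3² = 370.25 ≥ 246.25 + 13 = 259.25, the angle opposite A_2A_3 is not acute, so the smallest enclosing circle has A_2A_3 as diameter.
Centre = midpoint of A_2A_3 = (1.25, 5), r² = 370.25/4 = 92.5625.
Diameter = 2r = 2√(92.5625) ≈ 19.242.

19.242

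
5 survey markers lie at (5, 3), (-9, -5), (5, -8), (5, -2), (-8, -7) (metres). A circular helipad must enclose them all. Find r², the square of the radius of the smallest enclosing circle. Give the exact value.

The minimum enclosing circle of a finite set is fixed by two of the points (as a diameter) or three (as a circumcircle).
The minimum enclosing circle is determined by three boundary points: (5, 3), (-9, -5), (5, -8).
Their circumcentre is (-8/7, -2.5) with r² = 13325/196.
The farthest remaining point (-8, -7) is at distance² 13185/196 ≤ 13325/196.

13325/196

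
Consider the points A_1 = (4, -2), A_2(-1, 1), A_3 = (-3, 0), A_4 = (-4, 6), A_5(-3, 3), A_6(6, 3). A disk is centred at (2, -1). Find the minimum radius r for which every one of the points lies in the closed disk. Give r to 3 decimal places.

9.220

The required radius is the distance from (2, -1) to the farthest point.
Squared distances: 5, 13, 26, 85, 41, 32.
Maximum is 85, attained at A_4.
r = √85 ≈ 9.220.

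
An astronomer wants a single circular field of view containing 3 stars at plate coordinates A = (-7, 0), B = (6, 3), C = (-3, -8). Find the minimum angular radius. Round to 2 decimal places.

7.31

Side lengths²: AB² = 178, AC² = 80, BC² = 202.
Since BC² = 202 < 178 + 80 = 258, the triangle is acute, so the smallest enclosing circle is the circumcircle.
Circumcentre = (5/29, -41/29), r² = 44945/841.
r = √(44945/841) ≈ 7.31.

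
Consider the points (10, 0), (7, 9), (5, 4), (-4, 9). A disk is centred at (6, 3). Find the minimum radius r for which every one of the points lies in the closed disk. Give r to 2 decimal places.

The required radius is the distance from (6, 3) to the farthest point.
Squared distances: 25, 37, 2, 136.
Maximum is 136, attained at (-4, 9).
r = √136 ≈ 11.66.

11.66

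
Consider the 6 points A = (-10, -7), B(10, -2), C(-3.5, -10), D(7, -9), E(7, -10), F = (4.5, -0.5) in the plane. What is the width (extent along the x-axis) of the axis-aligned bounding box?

20

max x = 10, min x = -10, so width = 20.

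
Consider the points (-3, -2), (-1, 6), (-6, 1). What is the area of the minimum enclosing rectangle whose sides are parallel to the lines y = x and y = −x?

In coordinates u = x + y, v = x − y the rectangle is axis-aligned; the map (x,y)→(u,v) scales areas by 2.
u-values: -5, 5, -5; range = 5 − (-5) = 10.
v-values: -1, -7, -7; range = -1 − (-7) = 6.
Area = (10 × 6) / 2 = 30.

30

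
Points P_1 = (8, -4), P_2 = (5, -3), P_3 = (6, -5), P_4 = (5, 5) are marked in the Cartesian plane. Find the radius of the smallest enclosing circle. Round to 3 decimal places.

5.025

By Welzl's lemma the MEC is supported by two points (diametrically opposite) or three points (on a circumcircle).
The farthest pair is P_3–P_4 with squared distance 101. The circle on this segment as diameter has centre (5.5, 0) and r² = 101/4 = 25.25.
Check P_1: distance² to centre = 22.25 ≤ 25.25, so it lies inside.
All remaining points lie in this disk, and no smaller disk contains both endpoints, so this is the minimum enclosing circle.
r = √(25.25) ≈ 5.025.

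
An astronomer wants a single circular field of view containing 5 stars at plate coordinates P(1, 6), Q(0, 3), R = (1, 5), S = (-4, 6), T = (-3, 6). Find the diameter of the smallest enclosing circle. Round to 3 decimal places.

The minimum enclosing circle of a finite set is fixed by two of the points (as a diameter) or three (as a circumcircle).
The minimum enclosing circle is determined by three boundary points: P, Q, S.
Their circumcentre is (-1.5, 31/6) with r² = 125/18.
The farthest remaining point R is at distance² 113/18 ≤ 125/18.
Diameter = 2r = 2√(125/18) ≈ 5.270.

5.270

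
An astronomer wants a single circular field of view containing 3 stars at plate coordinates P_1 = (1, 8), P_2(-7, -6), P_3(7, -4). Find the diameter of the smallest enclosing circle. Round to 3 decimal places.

16.997

Side lengths²: P_1P_2² = 260, P_1P_3² = 180, P_2P_3² = 200.
Since P_1P_2² = 260 < 200 + 180 = 380, the triangle is acute, so the smallest enclosing circle is the circumcircle.
Circumcentre = (-2/3, -1/3), r² = 650/9.
Diameter = 2r = 2√(650/9) ≈ 16.997.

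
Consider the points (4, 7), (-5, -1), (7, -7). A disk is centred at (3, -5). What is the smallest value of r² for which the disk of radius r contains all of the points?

The required radius is the distance from (3, -5) to the farthest point.
Squared distances: 145, 80, 20.
Maximum is 145, attained at (4, 7).

145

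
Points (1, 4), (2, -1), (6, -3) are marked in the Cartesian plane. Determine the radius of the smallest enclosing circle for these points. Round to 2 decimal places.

4.30

Call the three points A, B, C in the order given.
Side lengths²: AB² = 26, AC² = 74, BC² = 20.
Since AC² = 74 ≥ 26 + 20 = 46, the angle opposite AC is not acute, so the smallest enclosing circle has AC as diameter.
Centre = midpoint of AC = (3.5, 0.5), r² = 74/4 = 18.5.
r = √(18.5) ≈ 4.30.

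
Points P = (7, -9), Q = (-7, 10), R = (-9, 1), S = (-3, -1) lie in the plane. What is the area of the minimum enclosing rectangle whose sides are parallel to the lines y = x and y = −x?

181.5

In coordinates u = x + y, v = x − y the rectangle is axis-aligned; the map (x,y)→(u,v) scales areas by 2.
u-values: -2, 3, -8, -4; range = 3 − (-8) = 11.
v-values: 16, -17, -10, -2; range = 16 − (-17) = 33.
Area = (11 × 33) / 2 = 181.5.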